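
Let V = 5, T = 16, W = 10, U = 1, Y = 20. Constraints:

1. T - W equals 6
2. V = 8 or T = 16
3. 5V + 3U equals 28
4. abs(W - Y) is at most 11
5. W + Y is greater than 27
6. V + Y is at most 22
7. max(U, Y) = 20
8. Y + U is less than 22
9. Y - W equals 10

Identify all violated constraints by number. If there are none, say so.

1. T - W = 16 - 10 = 6 — OK.
2. V = 5 ≠ 8, but T = 16 = 16 (second disjunct) — OK.
3. 5V + 3U = 5(5) + 3(1) = 28 — OK.
4. abs(10 - 20) = 10; 10 ≤ 11 — OK.
5. W + Y = 10 + 20 = 30; 30 > 27 — OK.
6. V + Y = 5 + 20 = 25; 25 > 22, bound 22 not met — violated.
7. max(1, 20) = 20 — OK.
8. Y + U = 20 + 1 = 21; 21 < 22 — OK.
9. Y - W = 20 - 10 = 10 — OK.

Constraint 6 is violated.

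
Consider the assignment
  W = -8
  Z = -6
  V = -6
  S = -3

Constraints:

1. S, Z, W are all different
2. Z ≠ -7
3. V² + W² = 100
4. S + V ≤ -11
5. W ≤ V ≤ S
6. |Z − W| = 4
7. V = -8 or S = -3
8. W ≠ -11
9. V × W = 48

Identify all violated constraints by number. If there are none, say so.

No — constraints 4, 6 are not satisfied.

1. values -3, -6, -8 are pairwise distinct  OK
2. Z = -6, and -6 ≠ -7  OK
3. V² + W² = (-6)² + (-8)² = 36 + 64 = 100  OK
4. S + V = -3 + (-6) = -9; -9 > -11, bound -11 not met  FAIL
5. values -8 ≤ -6 ≤ -3  OK
6. |-6 − (-8)| = 2, not 4  FAIL
7. V = -6 ≠ -8, but S = -3 = -3 (second disjunct)  OK
8. W = -8, and -8 ≠ -11  OK
9. V × W = -6 × (-8) = 48  OK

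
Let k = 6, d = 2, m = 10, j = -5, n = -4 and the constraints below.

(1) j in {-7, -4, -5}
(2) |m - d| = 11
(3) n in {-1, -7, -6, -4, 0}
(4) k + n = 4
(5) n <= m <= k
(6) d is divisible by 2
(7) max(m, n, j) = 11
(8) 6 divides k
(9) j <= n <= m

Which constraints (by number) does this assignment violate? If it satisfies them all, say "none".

The assignment fails constraints 2, 4, 5, and 7.

(1) j = -5 is in {-7, -4, -5} — OK.
(2) |10 - 2| = 8, not 11 — violated.
(3) n = -4 is in {-1, -7, -6, -4, 0} — OK.
(4) k + n = 6 + (-4) = 2, not 4 — violated.
(5) values -4, 10, 6; m = 10 is not <= k = 6 — violated.
(6) 2 / 2 = 1, so 2 divides 2 — OK.
(7) max(10, -4, -5) = 10, not 11 — violated.
(8) 6 / 6 = 1, so 6 divides 6 — OK.
(9) values -5 <= -4 <= 10 — OK.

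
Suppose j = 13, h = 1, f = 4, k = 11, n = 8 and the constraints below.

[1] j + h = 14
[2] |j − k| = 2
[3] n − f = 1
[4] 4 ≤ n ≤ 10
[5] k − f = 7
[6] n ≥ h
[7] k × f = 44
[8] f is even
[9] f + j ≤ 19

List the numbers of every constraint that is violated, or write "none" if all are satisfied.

Constraint 3 does not hold.

[1] j + h = 13 + 1 = 14  holds
[2] |13 − 11| = 2  holds
[3] n − f = 8 − 4 = 4, not 1  fails
[4] n = 8 lies in [4, 10]  holds
[5] k − f = 11 − 4 = 7  holds
[6] n = 8, h = 1; 8 ≥ 1  holds
[7] k × f = 11 × 4 = 44  holds
[8] f = 4 is even  holds
[9] f + j = 4 + 13 = 17; 17 ≤ 19  holds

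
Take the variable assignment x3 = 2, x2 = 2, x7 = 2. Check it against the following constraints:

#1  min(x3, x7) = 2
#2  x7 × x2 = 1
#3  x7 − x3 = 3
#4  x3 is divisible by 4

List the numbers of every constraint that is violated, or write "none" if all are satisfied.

The assignment fails constraints 2, 3, 4.

#1 min(2, 2) = 2  OK
#2 x7 × x2 = 2 × 2 = 4, not 1  FAIL
#3 x7 − x3 = 2 − 2 = 0, not 3  FAIL
#4 2 = 4×0 + 2, so 4 does not divide 2  FAIL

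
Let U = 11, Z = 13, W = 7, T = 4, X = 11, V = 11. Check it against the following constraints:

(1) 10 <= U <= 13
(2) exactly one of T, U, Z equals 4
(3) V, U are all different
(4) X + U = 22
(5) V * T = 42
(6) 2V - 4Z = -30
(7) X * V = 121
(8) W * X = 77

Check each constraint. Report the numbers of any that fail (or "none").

No — constraints 3 and 5 are not satisfied.

(1) U = 11 lies in [10, 13] — OK.
(2) T=4, U=11, Z=13; 1 of them equals 4 — OK.
(3) V = U = 11, not all different — violated.
(4) X + U = 11 + 11 = 22 — OK.
(5) V * T = 11 * 4 = 44, not 42 — violated.
(6) 2V - 4Z = 2(11) - 4(13) = -30 — OK.
(7) X * V = 11 * 11 = 121 — OK.
(8) W * X = 7 * 11 = 77 — OK.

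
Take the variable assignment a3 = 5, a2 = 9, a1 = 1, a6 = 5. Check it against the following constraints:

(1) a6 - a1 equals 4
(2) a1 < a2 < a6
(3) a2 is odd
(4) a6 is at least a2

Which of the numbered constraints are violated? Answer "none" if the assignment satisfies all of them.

(1) a6 - a1 = 5 - 1 = 4  ✓
(2) values 1, 9, 5; a2 = 9 is not < a6 = 5  ✗
(3) a2 = 9 is odd  ✓
(4) a6 = 5, a2 = 9; 5 < 9 (want ≥)  ✗

The assignment fails constraints 2 and 4.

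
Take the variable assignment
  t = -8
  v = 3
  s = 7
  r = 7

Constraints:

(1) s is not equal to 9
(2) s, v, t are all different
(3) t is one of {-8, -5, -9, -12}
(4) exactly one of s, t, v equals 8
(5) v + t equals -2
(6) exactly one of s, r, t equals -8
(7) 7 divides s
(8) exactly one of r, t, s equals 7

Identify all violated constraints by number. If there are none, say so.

Constraints 4, 5, and 8 do not hold.

(1) s = 7, and 7 ≠ 9 — OK.
(2) values 7, 3, -8 are pairwise distinct — OK.
(3) t = -8 is in {-8, -5, -9, -12} — OK.
(4) s=7, t=-8, v=3; 0 of them equal 8, not exactly one — violated.
(5) v + t = 3 + (-8) = -5, not -2 — violated.
(6) s=7, r=7, t=-8; 1 of them equals -8 — OK.
(7) 7 / 7 = 1, so 7 divides 7 — OK.
(8) r=7, t=-8, s=7; 2 of them equal 7, not exactly one — violated.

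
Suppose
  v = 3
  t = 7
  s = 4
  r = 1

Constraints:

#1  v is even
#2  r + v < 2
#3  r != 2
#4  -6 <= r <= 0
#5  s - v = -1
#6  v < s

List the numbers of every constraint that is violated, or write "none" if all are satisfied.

#1 v = 3 is odd — violated.
#2 r + v = 1 + 3 = 4; 4 ≥ 2, bound 2 not met — violated.
#3 r = 1, and 1 ≠ 2 — satisfied.
#4 r = 1 is outside [-6, 0] — violated.
#5 s - v = 4 - 3 = 1, not -1 — violated.
#6 v = 3, s = 4; 3 < 4 — satisfied.

Constraints 1, 2, 4, and 5 are violated.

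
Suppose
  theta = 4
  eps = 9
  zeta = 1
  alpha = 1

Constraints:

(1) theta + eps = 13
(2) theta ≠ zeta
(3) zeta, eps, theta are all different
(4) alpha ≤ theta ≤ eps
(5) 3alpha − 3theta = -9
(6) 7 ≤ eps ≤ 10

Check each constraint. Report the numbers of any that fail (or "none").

(1) theta + eps = 4 + 9 = 13  OK
(2) theta = 4, zeta = 1; distinct  OK
(3) values 1, 9, 4 are pairwise distinct  OK
(4) values 1 ≤ 4 ≤ 9  OK
(5) 3alpha − 3theta = 3(1) − 3(4) = -9  OK
(6) eps = 9 lies in [7, 10]  OK

None — every constraint holds.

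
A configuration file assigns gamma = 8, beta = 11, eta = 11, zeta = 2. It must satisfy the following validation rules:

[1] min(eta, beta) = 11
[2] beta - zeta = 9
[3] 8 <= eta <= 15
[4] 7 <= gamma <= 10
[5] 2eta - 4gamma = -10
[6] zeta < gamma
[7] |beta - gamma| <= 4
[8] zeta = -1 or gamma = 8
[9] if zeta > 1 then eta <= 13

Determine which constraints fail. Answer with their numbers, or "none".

[1] min(11, 11) = 11 — OK.
[2] beta - zeta = 11 - 2 = 9 — OK.
[3] eta = 11 lies in [8, 15] — OK.
[4] gamma = 8 lies in [7, 10] — OK.
[5] 2eta - 4gamma = 2(11) - 4(8) = -10 — OK.
[6] zeta = 2, gamma = 8; 2 < 8 — OK.
[7] |11 - 8| = 3; 3 ≤ 4 — OK.
[8] zeta = 2 ≠ -1, but gamma = 8 = 8 (second disjunct) — OK.
[9] zeta = 2 > 1, so we need eta ≤ 13; eta = 11 ≤ 13 — OK.

The assignment satisfies every constraint.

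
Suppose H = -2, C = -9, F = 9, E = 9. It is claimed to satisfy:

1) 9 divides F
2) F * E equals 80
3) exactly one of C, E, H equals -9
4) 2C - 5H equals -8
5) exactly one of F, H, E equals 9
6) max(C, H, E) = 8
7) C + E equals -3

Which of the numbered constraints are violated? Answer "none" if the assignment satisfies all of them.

1) 9 / 9 = 1, so 9 divides 9  OK
2) F * E = 9 * 9 = 81, not 80  FAIL
3) C=-9, E=9, H=-2; 1 of them equals -9  OK
4) 2C - 5H = 2(-9) - 5(-2) = -8  OK
5) F=9, H=-2, E=9; 2 of them equal 9, not exactly one  FAIL
6) max(-9, -2, 9) = 9, not 8  FAIL
7) C + E = -9 + 9 = 0, not -3  FAIL

No — constraints 2, 5, 6, and 7 are not satisfied.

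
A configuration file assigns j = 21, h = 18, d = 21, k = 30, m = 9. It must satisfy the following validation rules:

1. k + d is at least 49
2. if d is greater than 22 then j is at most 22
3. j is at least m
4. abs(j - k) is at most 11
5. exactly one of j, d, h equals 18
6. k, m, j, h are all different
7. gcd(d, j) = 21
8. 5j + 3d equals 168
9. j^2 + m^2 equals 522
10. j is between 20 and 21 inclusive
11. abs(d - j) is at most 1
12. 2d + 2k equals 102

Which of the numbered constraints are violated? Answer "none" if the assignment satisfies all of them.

1. k + d = 30 + 21 = 51; 51 ≥ 49 — holds.
2. d = 21, not > 22; antecedent false, conditional vacuously true — holds.
3. j = 21, m = 9; 21 ≥ 9 — holds.
4. abs(21 - 30) = 9; 9 ≤ 11 — holds.
5. j=21, d=21, h=18; 1 of them equals 18 — holds.
6. values 30, 9, 21, 18 are pairwise distinct — holds.
7. gcd(21, 21) = 21 — holds.
8. 5j + 3d = 5(21) + 3(21) = 168 — holds.
9. j^2 + m^2 = 21^2 + 9^2 = 441 + 81 = 522 — holds.
10. j = 21 lies in [20, 21] — holds.
11. abs(21 - 21) = 0; 0 ≤ 1 — holds.
12. 2d + 2k = 2(21) + 2(30) = 102 — holds.

All constraints are satisfied.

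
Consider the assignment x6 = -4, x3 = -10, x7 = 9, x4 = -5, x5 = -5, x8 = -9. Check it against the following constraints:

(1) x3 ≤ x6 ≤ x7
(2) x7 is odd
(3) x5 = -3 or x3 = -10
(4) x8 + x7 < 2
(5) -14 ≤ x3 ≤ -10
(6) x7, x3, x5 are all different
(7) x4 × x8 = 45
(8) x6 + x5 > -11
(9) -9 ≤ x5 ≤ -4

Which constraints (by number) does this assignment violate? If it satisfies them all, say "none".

(1) values -10 ≤ -4 ≤ 9  yes
(2) x7 = 9 is odd  yes
(3) x5 = -5 ≠ -3, but x3 = -10 = -10 (second disjunct)  yes
(4) x8 + x7 = -9 + 9 = 0; 0 < 2  yes
(5) x3 = -10 lies in [-14, -10]  yes
(6) values 9, -10, -5 are pairwise distinct  yes
(7) x4 × x8 = -5 × (-9) = 45  yes
(8) x6 + x5 = -4 + (-5) = -9; -9 > -11  yes
(9) x5 = -5 lies in [-9, -4]  yes

None — every constraint holds.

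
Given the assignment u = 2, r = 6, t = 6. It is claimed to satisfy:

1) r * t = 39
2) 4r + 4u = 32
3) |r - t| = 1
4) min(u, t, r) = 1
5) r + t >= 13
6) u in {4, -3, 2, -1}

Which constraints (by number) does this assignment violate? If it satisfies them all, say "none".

Constraints 1, 3, 4, 5 do not hold.

1) r * t = 6 * 6 = 36, not 39  ✘
2) 4r + 4u = 4(6) + 4(2) = 32  ✔
3) |6 - 6| = 0, not 1  ✘
4) min(2, 6, 6) = 2, not 1  ✘
5) r + t = 6 + 6 = 12; 12 < 13, bound 13 not met  ✘
6) u = 2 is in {4, -3, 2, -1}  ✔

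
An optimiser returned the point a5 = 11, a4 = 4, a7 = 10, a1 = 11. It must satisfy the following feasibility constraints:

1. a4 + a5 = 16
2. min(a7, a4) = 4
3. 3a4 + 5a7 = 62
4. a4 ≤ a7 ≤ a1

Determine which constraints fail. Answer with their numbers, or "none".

Constraint 1 is violated.

1. a4 + a5 = 4 + 11 = 15, not 16  no
2. min(10, 4) = 4  yes
3. 3a4 + 5a7 = 3(4) + 5(10) = 62  yes
4. values 4 ≤ 10 ≤ 11  yes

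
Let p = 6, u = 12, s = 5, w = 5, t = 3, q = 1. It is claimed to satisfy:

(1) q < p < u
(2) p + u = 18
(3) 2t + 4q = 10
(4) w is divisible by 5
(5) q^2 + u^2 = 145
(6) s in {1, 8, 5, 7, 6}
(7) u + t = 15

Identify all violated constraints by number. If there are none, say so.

The assignment satisfies every constraint.

(1) values 1 < 6 < 12 — holds.
(2) p + u = 6 + 12 = 18 — holds.
(3) 2t + 4q = 2(3) + 4(1) = 10 — holds.
(4) 5 / 5 = 1, so 5 divides 5 — holds.
(5) q^2 + u^2 = 1^2 + 12^2 = 1 + 144 = 145 — holds.
(6) s = 5 is in {1, 8, 5, 7, 6} — holds.
(7) u + t = 12 + 3 = 15 — holds.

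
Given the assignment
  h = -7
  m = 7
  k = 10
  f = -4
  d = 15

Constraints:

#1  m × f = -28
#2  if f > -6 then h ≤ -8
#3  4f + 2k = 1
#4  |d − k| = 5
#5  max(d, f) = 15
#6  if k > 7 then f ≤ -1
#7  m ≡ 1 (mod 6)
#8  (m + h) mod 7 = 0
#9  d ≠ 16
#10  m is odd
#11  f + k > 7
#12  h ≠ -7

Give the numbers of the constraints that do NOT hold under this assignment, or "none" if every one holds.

#1 m × f = 7 × (-4) = -28  ✓
#2 f = -4 > -6, so we need h ≤ -8; but h = -7 > -8  ✗
#3 4f + 2k = 4(-4) + 2(10) = 4, not 1  ✗
#4 |15 − 10| = 5  ✓
#5 max(15, -4) = 15  ✓
#6 k = 10 > 7, so we need f ≤ -1; f = -4 ≤ -1  ✓
#7 7 mod 6 = 1  ✓
#8 m + h = 0; 0 mod 7 = 0  ✓
#9 d = 15, and 15 ≠ 16  ✓
#10 m = 7 is odd  ✓
#11 f + k = -4 + 10 = 6; 6 ≤ 7, bound 7 not met  ✗
#12 h = -7, but -7 is required to differ  ✗

Violated: 2, 3, 11, and 12.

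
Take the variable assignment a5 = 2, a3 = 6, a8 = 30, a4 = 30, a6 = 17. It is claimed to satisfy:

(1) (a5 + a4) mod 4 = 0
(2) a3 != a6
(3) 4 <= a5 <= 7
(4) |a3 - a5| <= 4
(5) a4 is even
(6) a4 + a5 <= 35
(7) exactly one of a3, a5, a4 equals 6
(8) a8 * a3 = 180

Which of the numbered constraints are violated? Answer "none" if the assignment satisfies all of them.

(1) a5 + a4 = 32; 32 mod 4 = 0  ✓
(2) a3 = 6, a6 = 17; distinct  ✓
(3) a5 = 2 is outside [4, 7]  ✗
(4) |6 - 2| = 4; 4 ≤ 4  ✓
(5) a4 = 30 is even  ✓
(6) a4 + a5 = 30 + 2 = 32; 32 ≤ 35  ✓
(7) a3=6, a5=2, a4=30; 1 of them equals 6  ✓
(8) a8 * a3 = 30 * 6 = 180  ✓

Constraint 3 is violated.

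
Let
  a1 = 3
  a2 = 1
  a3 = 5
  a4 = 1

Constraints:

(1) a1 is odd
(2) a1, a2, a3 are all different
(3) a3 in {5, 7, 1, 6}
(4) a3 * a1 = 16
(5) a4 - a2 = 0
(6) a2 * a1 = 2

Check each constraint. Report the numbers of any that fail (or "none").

The assignment fails constraints 4 and 6.

(1) a1 = 3 is odd — OK.
(2) values 3, 1, 5 are pairwise distinct — OK.
(3) a3 = 5 is in {5, 7, 1, 6} — OK.
(4) a3 * a1 = 5 * 3 = 15, not 16 — violated.
(5) a4 - a2 = 1 - 1 = 0 — OK.
(6) a2 * a1 = 1 * 3 = 3, not 2 — violated.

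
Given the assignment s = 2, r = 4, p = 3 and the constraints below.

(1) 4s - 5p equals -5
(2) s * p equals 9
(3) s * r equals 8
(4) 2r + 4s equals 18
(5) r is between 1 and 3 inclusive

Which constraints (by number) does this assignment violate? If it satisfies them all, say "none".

Constraints 1, 2, 4, 5 are violated.

(1) 4s - 5p = 4(2) - 5(3) = -7, not -5 — violated.
(2) s * p = 2 * 3 = 6, not 9 — violated.
(3) s * r = 2 * 4 = 8 — OK.
(4) 2r + 4s = 2(4) + 4(2) = 16, not 18 — violated.
(5) r = 4 is outside [1, 3] — violated.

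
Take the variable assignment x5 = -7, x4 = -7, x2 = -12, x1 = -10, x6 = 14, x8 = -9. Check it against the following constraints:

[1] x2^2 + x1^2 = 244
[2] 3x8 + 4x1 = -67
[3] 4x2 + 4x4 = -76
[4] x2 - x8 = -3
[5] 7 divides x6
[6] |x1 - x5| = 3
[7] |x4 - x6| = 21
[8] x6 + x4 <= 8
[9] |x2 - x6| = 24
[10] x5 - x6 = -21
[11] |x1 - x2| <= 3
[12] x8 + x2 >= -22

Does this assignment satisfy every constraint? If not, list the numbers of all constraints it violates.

Constraint 9 does not hold.

[1] x2^2 + x1^2 = (-12)^2 + (-10)^2 = 144 + 100 = 244 — holds.
[2] 3x8 + 4x1 = 3(-9) + 4(-10) = -67 — holds.
[3] 4x2 + 4x4 = 4(-12) + 4(-7) = -76 — holds.
[4] x2 - x8 = -12 - (-9) = -3 — holds.
[5] 14 / 7 = 2, so 7 divides 14 — holds.
[6] |-10 - (-7)| = 3 — holds.
[7] |-7 - 14| = 21 — holds.
[8] x6 + x4 = 14 + (-7) = 7; 7 ≤ 8 — holds.
[9] |-12 - 14| = 26, not 24 — fails.
[10] x5 - x6 = -7 - 14 = -21 — holds.
[11] |-10 - (-12)| = 2; 2 ≤ 3 — holds.
[12] x8 + x2 = -9 + (-12) = -21; -21 ≥ -22 — holds.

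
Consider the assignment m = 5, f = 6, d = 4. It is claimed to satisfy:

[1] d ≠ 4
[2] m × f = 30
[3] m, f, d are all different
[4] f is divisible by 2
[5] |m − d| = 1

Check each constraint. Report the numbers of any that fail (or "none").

[1] d = 4, but 4 is required to differ — violated.
[2] m × f = 5 × 6 = 30 — satisfied.
[3] values 5, 6, 4 are pairwise distinct — satisfied.
[4] 6 / 2 = 3, so 2 divides 6 — satisfied.
[5] |5 − 4| = 1 — satisfied.

Constraint 1 is violated.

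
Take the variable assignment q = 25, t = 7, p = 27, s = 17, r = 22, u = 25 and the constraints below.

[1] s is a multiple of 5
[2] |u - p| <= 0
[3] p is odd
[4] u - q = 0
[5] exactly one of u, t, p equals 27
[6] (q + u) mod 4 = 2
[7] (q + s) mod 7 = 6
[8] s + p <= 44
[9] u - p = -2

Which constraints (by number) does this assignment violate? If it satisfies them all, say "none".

No — constraints 1, 2, and 7 are not satisfied.

[1] 17 = 5*3 + 2, so 5 does not divide 17  ✘
[2] |25 - 27| = 2; 2 > 0, exceeds bound 0  ✘
[3] p = 27 is odd  ✔
[4] u - q = 25 - 25 = 0  ✔
[5] u=25, t=7, p=27; 1 of them equals 27  ✔
[6] q + u = 50; 50 mod 4 = 2  ✔
[7] q + s = 42; 42 mod 7 = 0, not 6  ✘
[8] s + p = 17 + 27 = 44; 44 ≤ 44  ✔
[9] u - p = 25 - 27 = -2  ✔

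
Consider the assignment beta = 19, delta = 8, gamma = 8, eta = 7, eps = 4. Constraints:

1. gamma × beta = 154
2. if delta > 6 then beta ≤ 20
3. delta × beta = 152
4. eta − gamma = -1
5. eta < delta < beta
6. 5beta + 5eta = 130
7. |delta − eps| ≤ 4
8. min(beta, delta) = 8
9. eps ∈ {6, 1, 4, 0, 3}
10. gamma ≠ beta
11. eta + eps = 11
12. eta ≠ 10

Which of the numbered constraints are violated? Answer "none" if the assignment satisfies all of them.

1. gamma × beta = 8 × 19 = 152, not 154 — violated.
2. delta = 8 > 6, so we need beta ≤ 20; beta = 19 ≤ 20 — OK.
3. delta × beta = 8 × 19 = 152 — OK.
4. eta − gamma = 7 − 8 = -1 — OK.
5. values 7 < 8 < 19 — OK.
6. 5beta + 5eta = 5(19) + 5(7) = 130 — OK.
7. |8 − 4| = 4; 4 ≤ 4 — OK.
8. min(19, 8) = 8 — OK.
9. eps = 4 is in {6, 1, 4, 0, 3} — OK.
10. gamma = 8, beta = 19; distinct — OK.
11. eta + eps = 7 + 4 = 11 — OK.
12. eta = 7, and 7 ≠ 10 — OK.

The assignment fails constraint 1.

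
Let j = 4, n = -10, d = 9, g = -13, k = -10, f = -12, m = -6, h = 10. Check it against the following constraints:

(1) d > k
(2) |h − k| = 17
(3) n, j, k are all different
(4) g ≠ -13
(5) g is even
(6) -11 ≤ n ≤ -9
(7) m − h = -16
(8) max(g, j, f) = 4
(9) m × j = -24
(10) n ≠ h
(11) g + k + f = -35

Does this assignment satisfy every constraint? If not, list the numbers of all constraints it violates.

Constraints 2, 3, 4, 5 do not hold.

(1) d = 9, k = -10; 9 > -10 — holds.
(2) |10 − (-10)| = 20, not 17 — does not hold.
(3) n = k = -10, not all different — does not hold.
(4) g = -13, but -13 is required to differ — does not hold.
(5) g = -13 is odd — does not hold.
(6) n = -10 lies in [-11, -9] — holds.
(7) m − h = -6 − 10 = -16 — holds.
(8) max(-13, 4, -12) = 4 — holds.
(9) m × j = -6 × 4 = -24 — holds.
(10) n = -10, h = 10; distinct — holds.
(11) g + k + f = -13 + (-10) + (-12) = -35 — holds.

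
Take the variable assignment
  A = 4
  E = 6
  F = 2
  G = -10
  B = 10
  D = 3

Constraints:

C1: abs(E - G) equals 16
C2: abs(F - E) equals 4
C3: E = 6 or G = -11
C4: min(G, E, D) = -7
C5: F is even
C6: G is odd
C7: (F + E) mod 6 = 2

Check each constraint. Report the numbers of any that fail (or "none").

No — constraints 4, 6 are not satisfied.

C1: abs(6 - (-10)) = 16  holds
C2: abs(2 - 6) = 4  holds
C3: E = 6 = 6 (first disjunct)  holds
C4: min(-10, 6, 3) = -10, not -7  fails
C5: F = 2 is even  holds
C6: G = -10 is even  fails
C7: F + E = 8; 8 mod 6 = 2  holds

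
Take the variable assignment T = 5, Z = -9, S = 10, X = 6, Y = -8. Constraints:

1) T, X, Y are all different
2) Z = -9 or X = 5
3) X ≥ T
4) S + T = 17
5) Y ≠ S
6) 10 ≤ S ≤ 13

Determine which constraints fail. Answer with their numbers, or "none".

Violated: 4.

1) values 5, 6, -8 are pairwise distinct  ✔
2) Z = -9 = -9 (first disjunct)  ✔
3) X = 6, T = 5; 6 ≥ 5  ✔
4) S + T = 10 + 5 = 15, not 17  ✘
5) Y = -8, S = 10; distinct  ✔
6) S = 10 lies in [10, 13]  ✔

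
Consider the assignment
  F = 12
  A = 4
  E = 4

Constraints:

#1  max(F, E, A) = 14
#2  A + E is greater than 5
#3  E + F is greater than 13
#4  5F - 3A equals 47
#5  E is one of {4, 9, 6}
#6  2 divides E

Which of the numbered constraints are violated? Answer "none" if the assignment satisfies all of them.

#1 max(12, 4, 4) = 12, not 14 — violated.
#2 A + E = 4 + 4 = 8; 8 > 5 — OK.
#3 E + F = 4 + 12 = 16; 16 > 13 — OK.
#4 5F - 3A = 5(12) - 3(4) = 48, not 47 — violated.
#5 E = 4 is in {4, 9, 6} — OK.
#6 4 / 2 = 2, so 2 divides 4 — OK.

No — constraints 1, 4 are not satisfied.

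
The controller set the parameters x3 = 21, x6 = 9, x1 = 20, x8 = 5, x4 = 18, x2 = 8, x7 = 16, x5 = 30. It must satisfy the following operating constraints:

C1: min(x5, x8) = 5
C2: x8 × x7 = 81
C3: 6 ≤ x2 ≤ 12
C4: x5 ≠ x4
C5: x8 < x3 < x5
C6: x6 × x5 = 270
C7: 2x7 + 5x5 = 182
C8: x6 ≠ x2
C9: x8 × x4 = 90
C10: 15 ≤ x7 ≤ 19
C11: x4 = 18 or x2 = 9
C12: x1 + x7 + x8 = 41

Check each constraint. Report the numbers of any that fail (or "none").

Constraint 2 is violated.

C1: min(30, 5) = 5  holds
C2: x8 × x7 = 5 × 16 = 80, not 81  fails
C3: x2 = 8 lies in [6, 12]  holds
C4: x5 = 30, x4 = 18; distinct  holds
C5: values 5 < 21 < 30  holds
C6: x6 × x5 = 9 × 30 = 270  holds
C7: 2x7 + 5x5 = 2(16) + 5(30) = 182  holds
C8: x6 = 9, x2 = 8; distinct  holds
C9: x8 × x4 = 5 × 18 = 90  holds
C10: x7 = 16 lies in [15, 19]  holds
C11: x4 = 18 = 18 (first disjunct)  holds
C12: x1 + x7 + x8 = 20 + 16 + 5 = 41  holds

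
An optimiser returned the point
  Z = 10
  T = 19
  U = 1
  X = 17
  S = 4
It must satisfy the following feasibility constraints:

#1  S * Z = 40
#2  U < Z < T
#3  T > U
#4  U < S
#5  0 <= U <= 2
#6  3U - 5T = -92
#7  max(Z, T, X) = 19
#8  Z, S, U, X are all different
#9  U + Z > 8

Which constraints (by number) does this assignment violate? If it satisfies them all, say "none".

#1 S * Z = 4 * 10 = 40  OK
#2 values 1 < 10 < 19  OK
#3 T = 19, U = 1; 19 > 1  OK
#4 U = 1, S = 4; 1 < 4  OK
#5 U = 1 lies in [0, 2]  OK
#6 3U - 5T = 3(1) - 5(19) = -92  OK
#7 max(10, 19, 17) = 19  OK
#8 values 10, 4, 1, 17 are pairwise distinct  OK
#9 U + Z = 1 + 10 = 11; 11 > 8  OK

Yes — all constraints hold.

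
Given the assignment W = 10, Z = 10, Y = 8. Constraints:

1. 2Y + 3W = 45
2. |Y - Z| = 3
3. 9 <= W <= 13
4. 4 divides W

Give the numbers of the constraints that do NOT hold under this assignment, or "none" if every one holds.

Violated: 1, 2, and 4.

1. 2Y + 3W = 2(8) + 3(10) = 46, not 45 — violated.
2. |8 - 10| = 2, not 3 — violated.
3. W = 10 lies in [9, 13] — OK.
4. 10 = 4*2 + 2, so 4 does not divide 10 — violated.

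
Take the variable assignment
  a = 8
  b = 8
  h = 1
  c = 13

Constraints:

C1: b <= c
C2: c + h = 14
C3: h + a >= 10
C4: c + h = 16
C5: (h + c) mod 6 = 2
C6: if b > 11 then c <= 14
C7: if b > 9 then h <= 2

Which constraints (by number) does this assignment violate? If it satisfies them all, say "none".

C1: b = 8, c = 13; 8 ≤ 13 — holds.
C2: c + h = 13 + 1 = 14 — holds.
C3: h + a = 1 + 8 = 9; 9 < 10, bound 10 not met — does not hold.
C4: c + h = 13 + 1 = 14, not 16 — does not hold.
C5: h + c = 14; 14 mod 6 = 2 — holds.
C6: b = 8, not > 11; antecedent false, conditional vacuously true — holds.
C7: b = 8, not > 9; antecedent false, conditional vacuously true — holds.

The assignment fails constraints 3 and 4.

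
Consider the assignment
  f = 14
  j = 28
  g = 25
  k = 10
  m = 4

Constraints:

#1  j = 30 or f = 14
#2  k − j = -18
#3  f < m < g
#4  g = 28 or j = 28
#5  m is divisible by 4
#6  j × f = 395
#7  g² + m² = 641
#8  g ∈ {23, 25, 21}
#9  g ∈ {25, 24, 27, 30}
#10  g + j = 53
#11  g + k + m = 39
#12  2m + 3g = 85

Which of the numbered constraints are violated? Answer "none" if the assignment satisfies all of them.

#1 j = 28 ≠ 30, but f = 14 = 14 (second disjunct)  holds
#2 k − j = 10 − 28 = -18  holds
#3 values 14, 4, 25; f = 14 is not < m = 4  fails
#4 g = 25 ≠ 28, but j = 28 = 28 (second disjunct)  holds
#5 4 / 4 = 1, so 4 divides 4  holds
#6 j × f = 28 × 14 = 392, not 395  fails
#7 g² + m² = 25² + 4² = 625 + 16 = 641  holds
#8 g = 25 is in {23, 25, 21}  holds
#9 g = 25 is in {25, 24, 27, 30}  holds
#10 g + j = 25 + 28 = 53  holds
#11 g + k + m = 25 + 10 + 4 = 39  holds
#12 2m + 3g = 2(4) + 3(25) = 83, not 85  fails

Constraints 3, 6, and 12 do not hold.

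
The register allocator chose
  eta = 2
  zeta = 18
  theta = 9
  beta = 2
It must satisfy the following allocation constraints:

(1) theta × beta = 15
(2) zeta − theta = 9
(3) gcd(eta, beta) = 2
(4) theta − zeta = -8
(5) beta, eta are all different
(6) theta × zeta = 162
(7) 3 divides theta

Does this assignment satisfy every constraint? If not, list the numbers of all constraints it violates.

(1) theta × beta = 9 × 2 = 18, not 15  fails
(2) zeta − theta = 18 − 9 = 9  holds
(3) gcd(2, 2) = 2  holds
(4) theta − zeta = 9 − 18 = -9, not -8  fails
(5) beta = eta = 2, not all different  fails
(6) theta × zeta = 9 × 18 = 162  holds
(7) 9 / 3 = 3, so 3 divides 9  holds

Violated: 1, 4, and 5.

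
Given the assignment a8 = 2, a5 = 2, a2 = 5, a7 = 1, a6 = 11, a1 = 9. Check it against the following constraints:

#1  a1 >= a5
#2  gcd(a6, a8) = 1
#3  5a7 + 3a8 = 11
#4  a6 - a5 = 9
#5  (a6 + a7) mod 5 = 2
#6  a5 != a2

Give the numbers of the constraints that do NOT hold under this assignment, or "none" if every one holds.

Yes — all constraints hold.

#1 a1 = 9, a5 = 2; 9 ≥ 2  ✔
#2 gcd(11, 2) = 1  ✔
#3 5a7 + 3a8 = 5(1) + 3(2) = 11  ✔
#4 a6 - a5 = 11 - 2 = 9  ✔
#5 a6 + a7 = 12; 12 mod 5 = 2  ✔
#6 a5 = 2, a2 = 5; distinct  ✔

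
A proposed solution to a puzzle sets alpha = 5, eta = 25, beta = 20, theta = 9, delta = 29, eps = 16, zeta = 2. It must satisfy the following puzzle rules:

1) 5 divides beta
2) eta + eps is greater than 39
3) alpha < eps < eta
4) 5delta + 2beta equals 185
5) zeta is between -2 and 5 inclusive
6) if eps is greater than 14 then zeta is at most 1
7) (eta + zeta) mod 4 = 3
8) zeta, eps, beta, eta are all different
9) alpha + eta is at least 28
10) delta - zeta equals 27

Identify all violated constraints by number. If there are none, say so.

No — constraint 6 is not satisfied.

1) 20 / 5 = 4, so 5 divides 20  holds
2) eta + eps = 25 + 16 = 41; 41 > 39  holds
3) values 5 < 16 < 25  holds
4) 5delta + 2beta = 5(29) + 2(20) = 185  holds
5) zeta = 2 lies in [-2, 5]  holds
6) eps = 16 > 14, so we need zeta ≤ 1; but zeta = 2 > 1  fails
7) eta + zeta = 27; 27 mod 4 = 3  holds
8) values 2, 16, 20, 25 are pairwise distinct  holds
9) alpha + eta = 5 + 25 = 30; 30 ≥ 28  holds
10) delta - zeta = 29 - 2 = 27  holds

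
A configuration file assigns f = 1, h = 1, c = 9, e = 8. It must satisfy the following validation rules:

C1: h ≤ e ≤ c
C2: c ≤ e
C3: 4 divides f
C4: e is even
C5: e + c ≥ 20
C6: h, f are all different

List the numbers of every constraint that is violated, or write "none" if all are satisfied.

Violated: 2, 3, 5, and 6.

C1: values 1 ≤ 8 ≤ 9 — satisfied.
C2: c = 9, e = 8; 9 > 8 (want ≤) — violated.
C3: 1 = 4×0 + 1, so 4 does not divide 1 — violated.
C4: e = 8 is even — satisfied.
C5: e + c = 8 + 9 = 17; 17 < 20, bound 20 not met — violated.
C6: h = f = 1, not all different — violated.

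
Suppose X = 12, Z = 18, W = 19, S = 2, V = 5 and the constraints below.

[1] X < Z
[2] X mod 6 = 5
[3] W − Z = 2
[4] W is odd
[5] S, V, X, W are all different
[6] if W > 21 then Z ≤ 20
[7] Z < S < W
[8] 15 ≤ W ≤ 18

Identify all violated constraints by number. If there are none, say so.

[1] X = 12, Z = 18; 12 < 18 — OK.
[2] 12 mod 6 = 0, not 5 — violated.
[3] W − Z = 19 − 18 = 1, not 2 — violated.
[4] W = 19 is odd — OK.
[5] values 2, 5, 12, 19 are pairwise distinct — OK.
[6] W = 19, not > 21; antecedent false, conditional vacuously true — OK.
[7] values 18, 2, 19; Z = 18 is not < S = 2 — violated.
[8] W = 19 is outside [15, 18] — violated.

The assignment fails constraints 2, 3, 7, 8.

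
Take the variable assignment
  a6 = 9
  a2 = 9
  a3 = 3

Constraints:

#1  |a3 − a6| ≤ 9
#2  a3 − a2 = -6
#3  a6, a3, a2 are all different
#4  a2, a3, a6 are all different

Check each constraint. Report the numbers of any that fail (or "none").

#1 |3 − 9| = 6; 6 ≤ 9  ✓
#2 a3 − a2 = 3 − 9 = -6  ✓
#3 a6 = a2 = 9, not all different  ✗
#4 a2 = a6 = 9, not all different  ✗

Violated: 3 and 4.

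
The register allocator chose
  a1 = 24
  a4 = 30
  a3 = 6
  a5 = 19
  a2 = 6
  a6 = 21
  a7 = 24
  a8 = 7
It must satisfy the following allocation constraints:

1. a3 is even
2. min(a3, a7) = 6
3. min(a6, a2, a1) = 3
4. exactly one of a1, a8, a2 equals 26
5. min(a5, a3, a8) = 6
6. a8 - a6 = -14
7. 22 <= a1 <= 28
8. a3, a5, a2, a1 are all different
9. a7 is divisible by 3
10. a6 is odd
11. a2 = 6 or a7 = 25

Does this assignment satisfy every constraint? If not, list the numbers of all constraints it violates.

No — constraints 3, 4, and 8 are not satisfied.

1. a3 = 6 is even — holds.
2. min(6, 24) = 6 — holds.
3. min(21, 6, 24) = 6, not 3 — fails.
4. a1=24, a8=7, a2=6; 0 of them equal 26, not exactly one — fails.
5. min(19, 6, 7) = 6 — holds.
6. a8 - a6 = 7 - 21 = -14 — holds.
7. a1 = 24 lies in [22, 28] — holds.
8. a3 = a2 = 6, not all different — fails.
9. 24 / 3 = 8, so 3 divides 24 — holds.
10. a6 = 21 is odd — holds.
11. a2 = 6 = 6 (first disjunct) — holds.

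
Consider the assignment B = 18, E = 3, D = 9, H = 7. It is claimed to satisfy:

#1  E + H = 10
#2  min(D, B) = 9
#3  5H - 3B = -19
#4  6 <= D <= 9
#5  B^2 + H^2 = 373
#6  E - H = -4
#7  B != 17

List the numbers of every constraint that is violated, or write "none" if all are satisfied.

No violations.

#1 E + H = 3 + 7 = 10  ✔
#2 min(9, 18) = 9  ✔
#3 5H - 3B = 5(7) - 3(18) = -19  ✔
#4 D = 9 lies in [6, 9]  ✔
#5 B^2 + H^2 = 18^2 + 7^2 = 324 + 49 = 373  ✔
#6 E - H = 3 - 7 = -4  ✔
#7 B = 18, and 18 ≠ 17  ✔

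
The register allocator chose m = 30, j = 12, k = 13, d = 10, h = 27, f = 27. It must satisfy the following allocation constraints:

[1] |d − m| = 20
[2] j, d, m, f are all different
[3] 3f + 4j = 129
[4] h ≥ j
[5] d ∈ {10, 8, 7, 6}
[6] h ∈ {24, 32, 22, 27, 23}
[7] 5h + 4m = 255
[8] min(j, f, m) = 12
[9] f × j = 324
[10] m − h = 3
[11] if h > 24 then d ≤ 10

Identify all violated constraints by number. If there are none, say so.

[1] |10 − 30| = 20  OK
[2] values 12, 10, 30, 27 are pairwise distinct  OK
[3] 3f + 4j = 3(27) + 4(12) = 129  OK
[4] h = 27, j = 12; 27 ≥ 12  OK
[5] d = 10 is in {10, 8, 7, 6}  OK
[6] h = 27 is in {24, 32, 22, 27, 23}  OK
[7] 5h + 4m = 5(27) + 4(30) = 255  OK
[8] min(12, 27, 30) = 12  OK
[9] f × j = 27 × 12 = 324  OK
[10] m − h = 30 − 27 = 3  OK
[11] h = 27 > 24, so we need d ≤ 10; d = 10 ≤ 10  OK

All constraints are satisfied.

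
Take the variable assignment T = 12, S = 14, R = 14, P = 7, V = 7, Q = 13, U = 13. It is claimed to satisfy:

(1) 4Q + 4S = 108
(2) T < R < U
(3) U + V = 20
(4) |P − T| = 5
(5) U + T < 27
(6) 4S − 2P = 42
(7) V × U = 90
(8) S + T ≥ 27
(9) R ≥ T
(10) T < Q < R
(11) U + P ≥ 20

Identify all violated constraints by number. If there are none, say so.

No — constraints 2, 7, 8 are not satisfied.

(1) 4Q + 4S = 4(13) + 4(14) = 108  ✔
(2) values 12, 14, 13; R = 14 is not < U = 13  ✘
(3) U + V = 13 + 7 = 20  ✔
(4) |7 − 12| = 5  ✔
(5) U + T = 13 + 12 = 25; 25 < 27  ✔
(6) 4S − 2P = 4(14) − 2(7) = 42  ✔
(7) V × U = 7 × 13 = 91, not 90  ✘
(8) S + T = 14 + 12 = 26; 26 < 27, bound 27 not met  ✘
(9) R = 14, T = 12; 14 ≥ 12  ✔
(10) values 12 < 13 < 14  ✔
(11) U + P = 13 + 7 = 20; 20 ≥ 20  ✔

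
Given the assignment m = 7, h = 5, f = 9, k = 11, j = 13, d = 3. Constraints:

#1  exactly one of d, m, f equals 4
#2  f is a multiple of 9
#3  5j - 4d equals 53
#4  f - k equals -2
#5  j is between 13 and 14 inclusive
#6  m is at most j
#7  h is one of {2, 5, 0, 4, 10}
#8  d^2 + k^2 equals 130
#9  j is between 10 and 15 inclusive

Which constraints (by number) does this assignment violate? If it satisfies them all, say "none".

#1 d=3, m=7, f=9; 0 of them equal 4, not exactly one  FAIL
#2 9 / 9 = 1, so 9 divides 9  OK
#3 5j - 4d = 5(13) - 4(3) = 53  OK
#4 f - k = 9 - 11 = -2  OK
#5 j = 13 lies in [13, 14]  OK
#6 m = 7, j = 13; 7 ≤ 13  OK
#7 h = 5 is in {2, 5, 0, 4, 10}  OK
#8 d^2 + k^2 = 3^2 + 11^2 = 9 + 121 = 130  OK
#9 j = 13 lies in [10, 15]  OK

Violated: 1.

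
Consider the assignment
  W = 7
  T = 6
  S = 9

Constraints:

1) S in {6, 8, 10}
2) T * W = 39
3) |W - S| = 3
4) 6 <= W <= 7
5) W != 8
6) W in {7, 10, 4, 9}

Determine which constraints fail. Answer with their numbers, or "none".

1) S = 9 is not in {6, 8, 10}  fails
2) T * W = 6 * 7 = 42, not 39  fails
3) |7 - 9| = 2, not 3  fails
4) W = 7 lies in [6, 7]  holds
5) W = 7, and 7 ≠ 8  holds
6) W = 7 is in {7, 10, 4, 9}  holds

No — constraints 1, 2, and 3 are not satisfied.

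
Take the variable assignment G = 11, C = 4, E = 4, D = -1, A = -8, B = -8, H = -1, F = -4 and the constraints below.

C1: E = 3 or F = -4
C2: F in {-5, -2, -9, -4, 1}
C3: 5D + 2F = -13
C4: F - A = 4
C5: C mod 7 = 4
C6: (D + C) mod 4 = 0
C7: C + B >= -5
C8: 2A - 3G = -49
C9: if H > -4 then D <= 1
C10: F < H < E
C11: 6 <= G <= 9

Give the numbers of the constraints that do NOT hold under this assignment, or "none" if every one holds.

C1: E = 4 ≠ 3, but F = -4 = -4 (second disjunct)  true
C2: F = -4 is in {-5, -2, -9, -4, 1}  true
C3: 5D + 2F = 5(-1) + 2(-4) = -13  true
C4: F - A = -4 - (-8) = 4  true
C5: 4 mod 7 = 4  true
C6: D + C = 3; 3 mod 4 = 3, not 0  false
C7: C + B = 4 + (-8) = -4; -4 ≥ -5  true
C8: 2A - 3G = 2(-8) - 3(11) = -49  true
C9: H = -1 > -4, so we need D ≤ 1; D = -1 ≤ 1  true
C10: values -4 < -1 < 4  true
C11: G = 11 is outside [6, 9]  false

No — constraints 6 and 11 are not satisfied.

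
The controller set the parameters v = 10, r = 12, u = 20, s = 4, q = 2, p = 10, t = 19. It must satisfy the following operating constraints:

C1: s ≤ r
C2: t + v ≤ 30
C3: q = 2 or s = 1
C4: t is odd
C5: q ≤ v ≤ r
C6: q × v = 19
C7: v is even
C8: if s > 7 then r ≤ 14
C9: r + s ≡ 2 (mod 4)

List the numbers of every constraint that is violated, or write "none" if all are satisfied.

C1: s = 4, r = 12; 4 ≤ 12  ✓
C2: t + v = 19 + 10 = 29; 29 ≤ 30  ✓
C3: q = 2 = 2 (first disjunct)  ✓
C4: t = 19 is odd  ✓
C5: values 2 ≤ 10 ≤ 12  ✓
C6: q × v = 2 × 10 = 20, not 19  ✗
C7: v = 10 is even  ✓
C8: s = 4, not > 7; antecedent false, conditional vacuously true  ✓
C9: r + s = 16; 16 mod 4 = 0, not 2  ✗

Violated: 6 and 9.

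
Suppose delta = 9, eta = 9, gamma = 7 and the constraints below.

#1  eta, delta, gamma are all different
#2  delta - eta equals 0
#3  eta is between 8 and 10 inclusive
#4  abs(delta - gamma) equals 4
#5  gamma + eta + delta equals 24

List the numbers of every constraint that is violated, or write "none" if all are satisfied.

No — constraints 1, 4, and 5 are not satisfied.

#1 eta = delta = 9, not all different — violated.
#2 delta - eta = 9 - 9 = 0 — OK.
#3 eta = 9 lies in [8, 10] — OK.
#4 abs(9 - 7) = 2, not 4 — violated.
#5 gamma + eta + delta = 7 + 9 + 9 = 25, not 24 — violated.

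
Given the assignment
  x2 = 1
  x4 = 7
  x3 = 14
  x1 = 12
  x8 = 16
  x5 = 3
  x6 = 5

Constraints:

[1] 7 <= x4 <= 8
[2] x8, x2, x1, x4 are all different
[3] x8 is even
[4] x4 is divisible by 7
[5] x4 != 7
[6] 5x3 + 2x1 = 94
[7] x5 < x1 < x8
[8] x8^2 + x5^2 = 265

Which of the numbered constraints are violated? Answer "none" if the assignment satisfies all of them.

Violated: 5.

[1] x4 = 7 lies in [7, 8] — holds.
[2] values 16, 1, 12, 7 are pairwise distinct — holds.
[3] x8 = 16 is even — holds.
[4] 7 / 7 = 1, so 7 divides 7 — holds.
[5] x4 = 7, but 7 is required to differ — does not hold.
[6] 5x3 + 2x1 = 5(14) + 2(12) = 94 — holds.
[7] values 3 < 12 < 16 — holds.
[8] x8^2 + x5^2 = 16^2 + 3^2 = 256 + 9 = 265 — holds.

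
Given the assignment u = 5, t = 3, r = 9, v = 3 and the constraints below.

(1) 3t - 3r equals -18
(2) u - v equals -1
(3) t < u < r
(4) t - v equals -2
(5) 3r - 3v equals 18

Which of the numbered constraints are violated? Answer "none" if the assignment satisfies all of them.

Constraints 2, 4 are violated.

(1) 3t - 3r = 3(3) - 3(9) = -18  ✓
(2) u - v = 5 - 3 = 2, not -1  ✗
(3) values 3 < 5 < 9  ✓
(4) t - v = 3 - 3 = 0, not -2  ✗
(5) 3r - 3v = 3(9) - 3(3) = 18  ✓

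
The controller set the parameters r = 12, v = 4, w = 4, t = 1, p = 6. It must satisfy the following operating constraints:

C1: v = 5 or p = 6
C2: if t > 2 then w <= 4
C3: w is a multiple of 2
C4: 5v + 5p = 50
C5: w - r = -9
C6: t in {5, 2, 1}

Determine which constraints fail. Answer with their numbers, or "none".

Violated: 5.

C1: v = 4 ≠ 5, but p = 6 = 6 (second disjunct) — holds.
C2: t = 1, not > 2; antecedent false, conditional vacuously true — holds.
C3: 4 / 2 = 2, so 2 divides 4 — holds.
C4: 5v + 5p = 5(4) + 5(6) = 50 — holds.
C5: w - r = 4 - 12 = -8, not -9 — fails.
C6: t = 1 is in {5, 2, 1} — holds.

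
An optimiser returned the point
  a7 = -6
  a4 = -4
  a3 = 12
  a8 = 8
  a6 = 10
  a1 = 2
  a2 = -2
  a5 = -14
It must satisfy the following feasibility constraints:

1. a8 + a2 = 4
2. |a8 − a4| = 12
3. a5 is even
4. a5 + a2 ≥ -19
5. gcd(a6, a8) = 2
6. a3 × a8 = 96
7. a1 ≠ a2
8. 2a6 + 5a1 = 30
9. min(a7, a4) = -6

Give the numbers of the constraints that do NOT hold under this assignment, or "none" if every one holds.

1. a8 + a2 = 8 + (-2) = 6, not 4  no
2. |8 − (-4)| = 12  yes
3. a5 = -14 is even  yes
4. a5 + a2 = -14 + (-2) = -16; -16 ≥ -19  yes
5. gcd(10, 8) = 2  yes
6. a3 × a8 = 12 × 8 = 96  yes
7. a1 = 2, a2 = -2; distinct  yes
8. 2a6 + 5a1 = 2(10) + 5(2) = 30  yes
9. min(-6, -4) = -6  yes

Constraint 1 does not hold.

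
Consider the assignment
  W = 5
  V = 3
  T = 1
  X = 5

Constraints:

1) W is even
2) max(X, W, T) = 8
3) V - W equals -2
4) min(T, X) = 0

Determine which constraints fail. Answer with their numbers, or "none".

1) W = 5 is odd — violated.
2) max(5, 5, 1) = 5, not 8 — violated.
3) V - W = 3 - 5 = -2 — satisfied.
4) min(1, 5) = 1, not 0 — violated.

No — constraints 1, 2, and 4 are not satisfied.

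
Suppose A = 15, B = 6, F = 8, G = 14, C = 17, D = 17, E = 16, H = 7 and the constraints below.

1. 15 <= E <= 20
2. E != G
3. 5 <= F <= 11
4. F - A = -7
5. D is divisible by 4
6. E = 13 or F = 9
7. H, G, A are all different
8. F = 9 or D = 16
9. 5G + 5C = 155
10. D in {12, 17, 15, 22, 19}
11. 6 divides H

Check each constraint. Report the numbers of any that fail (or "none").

1. E = 16 lies in [15, 20]  ✔
2. E = 16, G = 14; distinct  ✔
3. F = 8 lies in [5, 11]  ✔
4. F - A = 8 - 15 = -7  ✔
5. 17 = 4*4 + 1, so 4 does not divide 17  ✘
6. E = 16 ≠ 13 and F = 8 ≠ 9; both disjuncts false  ✘
7. values 7, 14, 15 are pairwise distinct  ✔
8. F = 8 ≠ 9 and D = 17 ≠ 16; both disjuncts false  ✘
9. 5G + 5C = 5(14) + 5(17) = 155  ✔
10. D = 17 is in {12, 17, 15, 22, 19}  ✔
11. 7 = 6*1 + 1, so 6 does not divide 7  ✘

The assignment fails constraints 5, 6, 8, and 11.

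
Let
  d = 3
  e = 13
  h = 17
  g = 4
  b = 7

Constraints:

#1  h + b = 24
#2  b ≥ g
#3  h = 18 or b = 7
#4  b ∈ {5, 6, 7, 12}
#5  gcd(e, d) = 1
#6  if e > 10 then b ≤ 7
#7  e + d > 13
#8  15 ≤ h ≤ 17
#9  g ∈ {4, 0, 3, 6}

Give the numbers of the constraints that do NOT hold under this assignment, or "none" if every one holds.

The assignment satisfies every constraint.

#1 h + b = 17 + 7 = 24 — satisfied.
#2 b = 7, g = 4; 7 ≥ 4 — satisfied.
#3 h = 17 ≠ 18, but b = 7 = 7 (second disjunct) — satisfied.
#4 b = 7 is in {5, 6, 7, 12} — satisfied.
#5 gcd(13, 3) = 1 — satisfied.
#6 e = 13 > 10, so we need b ≤ 7; b = 7 ≤ 7 — satisfied.
#7 e + d = 13 + 3 = 16; 16 > 13 — satisfied.
#8 h = 17 lies in [15, 17] — satisfied.
#9 g = 4 is in {4, 0, 3, 6} — satisfied.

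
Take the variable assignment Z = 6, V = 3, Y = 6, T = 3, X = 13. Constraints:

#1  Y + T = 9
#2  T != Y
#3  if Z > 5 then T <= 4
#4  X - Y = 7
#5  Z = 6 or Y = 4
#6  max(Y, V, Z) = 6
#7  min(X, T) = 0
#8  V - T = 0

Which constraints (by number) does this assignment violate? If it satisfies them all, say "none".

#1 Y + T = 6 + 3 = 9 — satisfied.
#2 T = 3, Y = 6; distinct — satisfied.
#3 Z = 6 > 5, so we need T ≤ 4; T = 3 ≤ 4 — satisfied.
#4 X - Y = 13 - 6 = 7 — satisfied.
#5 Z = 6 = 6 (first disjunct) — satisfied.
#6 max(6, 3, 6) = 6 — satisfied.
#7 min(13, 3) = 3, not 0 — violated.
#8 V - T = 3 - 3 = 0 — satisfied.

Constraint 7 is violated.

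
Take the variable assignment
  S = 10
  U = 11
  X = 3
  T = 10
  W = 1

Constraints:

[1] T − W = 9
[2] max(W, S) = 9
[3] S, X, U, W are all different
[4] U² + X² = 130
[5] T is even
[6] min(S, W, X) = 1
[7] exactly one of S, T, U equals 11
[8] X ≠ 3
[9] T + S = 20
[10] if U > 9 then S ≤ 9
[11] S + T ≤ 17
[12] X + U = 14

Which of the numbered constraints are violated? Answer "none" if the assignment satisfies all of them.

Constraints 2, 8, 10, 11 do not hold.

[1] T − W = 10 − 1 = 9  yes
[2] max(1, 10) = 10, not 9  no
[3] values 10, 3, 11, 1 are pairwise distinct  yes
[4] U² + X² = 11² + 3² = 121 + 9 = 130  yes
[5] T = 10 is even  yes
[6] min(10, 1, 3) = 1  yes
[7] S=10, T=10, U=11; 1 of them equals 11  yes
[8] X = 3, but 3 is required to differ  no
[9] T + S = 10 + 10 = 20  yes
[10] U = 11 > 9, so we need S ≤ 9; but S = 10 > 9  no
[11] S + T = 10 + 10 = 20; 20 > 17, bound 17 not met  no
[12] X + U = 3 + 11 = 14  yes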